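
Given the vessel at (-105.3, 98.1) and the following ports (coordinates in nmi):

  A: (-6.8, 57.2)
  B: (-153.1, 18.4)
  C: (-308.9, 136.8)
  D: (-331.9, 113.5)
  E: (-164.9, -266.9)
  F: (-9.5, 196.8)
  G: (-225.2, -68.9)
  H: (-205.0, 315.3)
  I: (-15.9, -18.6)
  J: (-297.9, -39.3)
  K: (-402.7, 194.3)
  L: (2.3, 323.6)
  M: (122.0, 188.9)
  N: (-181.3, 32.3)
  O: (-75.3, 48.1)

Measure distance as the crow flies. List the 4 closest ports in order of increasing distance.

O, B, N, A

Distances from (-105.3, 98.1):
A: 106.7 nmi
B: 92.9 nmi
C: 207.2 nmi
D: 227.1 nmi
E: 369.8 nmi
F: 137.5 nmi
G: 205.6 nmi
H: 239.0 nmi
I: 147.0 nmi
J: 236.6 nmi
K: 312.6 nmi
L: 249.9 nmi
M: 244.8 nmi
N: 100.5 nmi
O: 58.3 nmi
Sorted: O (58.3 nmi) < B (92.9 nmi) < N (100.5 nmi) < A (106.7 nmi) < F (137.5 nmi) < I (147.0 nmi) < …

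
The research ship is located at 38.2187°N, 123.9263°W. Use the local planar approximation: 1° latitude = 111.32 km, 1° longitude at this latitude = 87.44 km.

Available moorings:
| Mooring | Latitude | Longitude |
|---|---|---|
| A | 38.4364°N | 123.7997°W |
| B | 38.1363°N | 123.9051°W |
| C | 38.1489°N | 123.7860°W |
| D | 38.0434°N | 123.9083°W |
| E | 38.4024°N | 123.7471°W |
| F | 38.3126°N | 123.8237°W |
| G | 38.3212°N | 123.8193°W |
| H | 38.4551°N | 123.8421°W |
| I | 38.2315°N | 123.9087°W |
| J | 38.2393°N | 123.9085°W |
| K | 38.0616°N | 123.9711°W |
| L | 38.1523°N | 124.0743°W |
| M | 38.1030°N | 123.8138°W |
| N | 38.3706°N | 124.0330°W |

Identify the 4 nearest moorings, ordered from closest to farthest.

I, J, B, F

Distances from 38.2187°N, 123.9263°W:
A: √((0.2177·111.32)² + (0.1266·87.44)²) = √(587.304398 + 122.542775) = 26.6430 km
B: √((-0.0824·111.32)² + (0.0212·87.44)²) = √(84.139673 + 3.436307) = 9.3582 km
C: √((-0.0698·111.32)² + (0.1403·87.44)²) = √(60.375013 + 150.499702) = 14.5215 km
D: √((-0.1753·111.32)² + (0.0180·87.44)²) = √(380.811651 + 2.477224) = 19.5778 km
E: √((0.1837·111.32)² + (0.1792·87.44)²) = √(418.181396 + 245.525333) = 25.7625 km
F: √((0.0939·111.32)² + (0.1026·87.44)²) = √(109.264122 + 80.485013) = 13.7749 km
G: √((0.1025·111.32)² + (0.1070·87.44)²) = √(130.194946 + 87.536233) = 14.7557 km
H: √((0.2364·111.32)² + (0.0842·87.44)²) = √(692.534382 + 54.205641) = 27.3265 km
I: √((0.0128·111.32)² + (0.0176·87.44)²) = √(2.030329 + 2.368349) = 2.0973 km
J: √((0.0206·111.32)² + (0.0178·87.44)²) = √(5.258730 + 2.422481) = 2.7715 km
K: √((-0.1571·111.32)² + (-0.0448·87.44)²) = √(305.843155 + 15.345333) = 17.9217 km
L: √((-0.0664·111.32)² + (-0.1480·87.44)²) = √(54.636460 + 167.472587) = 14.9033 km
M: √((-0.1157·111.32)² + (0.1125·87.44)²) = √(165.887290 + 96.766569) = 16.2066 km
N: √((0.1519·111.32)² + (-0.1067·87.44)²) = √(285.931461 + 87.046064) = 19.3126 km
Sorted: I (2.0973 km) < J (2.7715 km) < B (9.3582 km) < F (13.7749 km) < C (14.5215 km) < G (14.7557 km) < …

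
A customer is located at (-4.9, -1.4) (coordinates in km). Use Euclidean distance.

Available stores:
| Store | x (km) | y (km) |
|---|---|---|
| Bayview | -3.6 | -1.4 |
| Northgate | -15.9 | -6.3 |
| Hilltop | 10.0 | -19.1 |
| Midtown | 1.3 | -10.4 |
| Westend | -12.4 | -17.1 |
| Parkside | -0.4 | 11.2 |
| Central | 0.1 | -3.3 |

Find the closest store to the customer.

Distances from (-4.9, -1.4):
Bayview: 1.3 km
Northgate: 12.0 km
Hilltop: 23.1 km
Midtown: 10.9 km
Westend: 17.4 km
Parkside: 13.4 km
Central: 5.3 km
Minimum: Bayview at 1.3 km.

Bayview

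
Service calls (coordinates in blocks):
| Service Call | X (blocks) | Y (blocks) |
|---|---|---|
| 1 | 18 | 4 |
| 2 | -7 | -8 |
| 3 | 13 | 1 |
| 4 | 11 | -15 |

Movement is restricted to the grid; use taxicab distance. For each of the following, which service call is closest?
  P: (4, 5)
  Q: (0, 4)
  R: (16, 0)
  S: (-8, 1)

P→3; Q→3; R→3; S→2

P at (4, 5):
  1: 15 blocks
  2: 24 blocks
  3: 13 blocks
  4: 27 blocks
  → nearest: 3 (13 blocks)
Q at (0, 4):
  1: 18 blocks
  2: 19 blocks
  3: 16 blocks
  4: 30 blocks
  → nearest: 3 (16 blocks)
R at (16, 0):
  1: 6 blocks
  2: 31 blocks
  3: 4 blocks
  4: 20 blocks
  → nearest: 3 (4 blocks)
S at (-8, 1):
  1: 29 blocks
  2: 10 blocks
  3: 21 blocks
  4: 35 blocks
  → nearest: 2 (10 blocks)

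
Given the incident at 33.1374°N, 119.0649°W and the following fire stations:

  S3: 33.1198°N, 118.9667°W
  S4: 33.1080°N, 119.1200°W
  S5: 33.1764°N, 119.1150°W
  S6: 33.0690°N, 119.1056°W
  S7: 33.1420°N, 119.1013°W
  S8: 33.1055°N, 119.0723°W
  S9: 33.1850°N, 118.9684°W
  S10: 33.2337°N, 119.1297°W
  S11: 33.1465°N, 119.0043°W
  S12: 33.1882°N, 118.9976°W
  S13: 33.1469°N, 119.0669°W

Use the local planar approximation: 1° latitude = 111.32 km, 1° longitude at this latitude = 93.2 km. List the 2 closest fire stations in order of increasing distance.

Distances from 33.1374°N, 119.0649°W:
S3: 9.3596 km
S4: 6.0896 km
S5: 6.3758 km
S6: 8.5068 km
S7: 3.4309 km
S8: 3.6175 km
S9: 10.4387 km
S10: 12.3043 km
S11: 5.7380 km
S12: 8.4452 km
S13: 1.0738 km
Sorted: S13 (1.0738 km) < S7 (3.4309 km) < S8 (3.6175 km) < S11 (5.7380 km) < …

S13, S7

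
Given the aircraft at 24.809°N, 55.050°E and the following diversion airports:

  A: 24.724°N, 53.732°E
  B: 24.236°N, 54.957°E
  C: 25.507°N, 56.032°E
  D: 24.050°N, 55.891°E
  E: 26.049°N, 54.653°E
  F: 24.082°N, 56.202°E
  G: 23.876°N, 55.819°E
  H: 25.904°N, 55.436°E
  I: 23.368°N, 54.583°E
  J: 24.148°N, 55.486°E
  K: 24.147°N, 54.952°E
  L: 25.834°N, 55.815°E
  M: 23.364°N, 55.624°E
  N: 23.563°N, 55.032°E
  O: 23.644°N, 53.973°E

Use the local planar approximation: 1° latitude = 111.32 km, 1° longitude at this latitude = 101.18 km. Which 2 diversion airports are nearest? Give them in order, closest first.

B, K

Distances from 24.809°N, 55.050°E:
A: √((-0.085·111.32)² + (-1.318·101.18)²) = √(89.53323 + 17783.62004) = 133.691 km
B: √((-0.573·111.32)² + (-0.093·101.18)²) = √(4068.69972 + 88.54321) = 64.477 km
C: √((0.698·111.32)² + (0.982·101.18)²) = √(6037.50135 + 9872.16319) = 126.134 km
D: √((-0.759·111.32)² + (0.841·101.18)²) = √(7138.87779 + 7240.71313) = 119.915 km
E: √((1.240·111.32)² + (-0.397·101.18)²) = √(19054.15815 + 1613.50518) = 143.763 km
F: √((-0.727·111.32)² + (1.152·101.18)²) = √(6549.60663 + 13586.08440) = 141.900 km
G: √((-0.933·111.32)² + (0.769·101.18)²) = √(10787.22365 + 6053.99461) = 129.774 km
H: √((1.095·111.32)² + (0.386·101.18)²) = √(14858.48854 + 1525.33052) = 127.999 km
I: √((-1.441·111.32)² + (-0.467·101.18)²) = √(25732.04824 + 2232.66267) = 167.227 km
J: √((-0.661·111.32)² + (0.436·101.18)²) = √(5414.38725 + 1946.08735) = 85.793 km
K: √((-0.662·111.32)² + (-0.098·101.18)²) = √(5430.78205 + 98.31992) = 74.358 km
L: √((1.025·111.32)² + (0.765·101.18)²) = √(13019.49461 + 5991.17797) = 137.879 km
M: √((-1.445·111.32)² + (0.574·101.18)²) = √(25875.10313 + 3372.97510) = 171.021 km
N: √((-1.246·111.32)² + (-0.018·101.18)²) = √(19238.99935 + 3.31692) = 138.717 km
O: √((-1.165·111.32)² + (-1.077·101.18)²) = √(16818.92547 + 11874.64833) = 169.392 km
Sorted: B (64.477 km) < K (74.358 km) < J (85.793 km) < D (119.915 km) < …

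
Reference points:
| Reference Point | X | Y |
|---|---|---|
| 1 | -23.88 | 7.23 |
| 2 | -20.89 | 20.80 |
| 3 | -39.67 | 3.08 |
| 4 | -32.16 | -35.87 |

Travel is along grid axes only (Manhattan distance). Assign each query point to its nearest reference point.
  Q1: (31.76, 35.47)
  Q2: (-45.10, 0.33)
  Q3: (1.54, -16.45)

Q1 at (31.76, 35.47):
  1: 83.88
  2: 67.32
  3: 103.82
  4: 135.26
  → nearest: 2 (67.32)
Q2 at (-45.10, 0.33):
  1: 28.12
  2: 44.68
  3: 8.18
  4: 49.14
  → nearest: 3 (8.18)
Q3 at (1.54, -16.45):
  1: 49.10
  2: 59.68
  3: 60.74
  4: 53.12
  → nearest: 1 (49.10)

Q1→2; Q2→3; Q3→1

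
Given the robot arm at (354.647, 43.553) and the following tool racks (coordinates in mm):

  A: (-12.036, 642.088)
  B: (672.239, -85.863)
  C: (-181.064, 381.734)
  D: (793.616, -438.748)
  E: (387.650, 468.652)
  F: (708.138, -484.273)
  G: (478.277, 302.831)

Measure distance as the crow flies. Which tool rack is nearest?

Distances from (354.647, 43.553):
A: 701.926 mm
B: 342.948 mm
C: 633.524 mm
D: 652.156 mm
E: 426.378 mm
F: 635.261 mm
G: 287.245 mm
Minimum: G at 287.245 mm.

G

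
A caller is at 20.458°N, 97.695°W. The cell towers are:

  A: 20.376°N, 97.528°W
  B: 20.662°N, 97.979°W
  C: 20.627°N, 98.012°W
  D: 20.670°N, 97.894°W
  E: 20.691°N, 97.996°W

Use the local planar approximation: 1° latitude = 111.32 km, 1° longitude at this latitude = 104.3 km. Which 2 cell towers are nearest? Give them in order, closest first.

A, D

Distances from 20.458°N, 97.695°W:
A: √((-0.082·111.32)² + (0.167·104.3)²) = √(83.32477 + 303.39021) = 19.665 km
B: √((0.204·111.32)² + (-0.284·104.3)²) = √(515.71140 + 877.41549) = 37.325 km
C: √((0.169·111.32)² + (-0.317·104.3)²) = √(353.93198 + 1093.16858) = 38.041 km
D: √((0.212·111.32)² + (-0.199·104.3)²) = √(556.95245 + 430.79908) = 31.429 km
E: √((0.233·111.32)² + (-0.301·104.3)²) = √(672.75702 + 985.60207) = 40.723 km
Sorted: A (19.665 km) < D (31.429 km) < B (37.325 km) < C (38.041 km) < …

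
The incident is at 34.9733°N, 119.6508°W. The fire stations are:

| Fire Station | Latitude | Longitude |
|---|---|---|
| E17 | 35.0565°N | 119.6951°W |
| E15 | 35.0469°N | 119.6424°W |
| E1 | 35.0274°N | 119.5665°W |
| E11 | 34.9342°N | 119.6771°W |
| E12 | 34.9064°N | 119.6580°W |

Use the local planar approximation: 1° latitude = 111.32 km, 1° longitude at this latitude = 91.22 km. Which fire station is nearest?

Distances from 34.9733°N, 119.6508°W:
E17: √((0.0832·111.32)² + (-0.0443·91.22)²) = √(85.781384 + 16.330053) = 10.1050 km
E15: √((0.0736·111.32)² + (0.0084·91.22)²) = √(67.127740 + 0.587136) = 8.2289 km
E1: √((0.0541·111.32)² + (0.0843·91.22)²) = √(36.269446 + 59.133732) = 9.7675 km
E11: √((-0.0391·111.32)² + (-0.0263·91.22)²) = √(18.945231 + 5.755614) = 4.9700 km
E12: √((-0.0669·111.32)² + (-0.0072·91.22)²) = √(55.462396 + 0.431365) = 7.4762 km
Minimum: E11 at 4.9700 km.

E11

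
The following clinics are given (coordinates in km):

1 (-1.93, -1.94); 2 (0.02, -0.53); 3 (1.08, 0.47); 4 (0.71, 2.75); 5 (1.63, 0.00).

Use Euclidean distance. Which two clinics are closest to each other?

Pairwise distances:
1–2: √((1.95)² + (1.41)²) = √(3.8025 + 1.9881) = 2.41 km
1–3: √((3.01)² + (2.41)²) = √(9.0601 + 5.8081) = 3.86 km
1–4: √((2.64)² + (4.69)²) = √(6.9696 + 21.9961) = 5.38 km
1–5: √((3.56)² + (1.94)²) = √(12.6736 + 3.7636) = 4.05 km
2–3: √((1.06)² + (1.00)²) = √(1.1236 + 1.0000) = 1.46 km
2–4: √((0.69)² + (3.28)²) = √(0.4761 + 10.7584) = 3.35 km
2–5: √((1.61)² + (0.53)²) = √(2.5921 + 0.2809) = 1.69 km
3–4: √((-0.37)² + (2.28)²) = √(0.1369 + 5.1984) = 2.31 km
3–5: √((0.55)² + (-0.47)²) = √(0.3025 + 0.2209) = 0.72 km
4–5: √((0.92)² + (-2.75)²) = √(0.8464 + 7.5625) = 2.90 km
Closest pair: 3–5 at 0.72 km.

3 and 5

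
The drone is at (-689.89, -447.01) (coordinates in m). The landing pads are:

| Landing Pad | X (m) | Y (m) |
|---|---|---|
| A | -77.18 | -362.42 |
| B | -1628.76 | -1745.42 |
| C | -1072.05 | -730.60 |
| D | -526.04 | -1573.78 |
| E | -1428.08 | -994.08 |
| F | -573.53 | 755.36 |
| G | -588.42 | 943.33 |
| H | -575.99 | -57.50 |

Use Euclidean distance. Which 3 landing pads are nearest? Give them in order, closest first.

Distances from (-689.89, -447.01):
A: 618.52 m
B: 1602.29 m
C: 475.89 m
D: 1138.62 m
E: 918.81 m
F: 1207.99 m
G: 1394.04 m
H: 405.82 m
Sorted: H (405.82 m) < C (475.89 m) < A (618.52 m) < E (918.81 m) < D (1138.62 m) < …

H, C, A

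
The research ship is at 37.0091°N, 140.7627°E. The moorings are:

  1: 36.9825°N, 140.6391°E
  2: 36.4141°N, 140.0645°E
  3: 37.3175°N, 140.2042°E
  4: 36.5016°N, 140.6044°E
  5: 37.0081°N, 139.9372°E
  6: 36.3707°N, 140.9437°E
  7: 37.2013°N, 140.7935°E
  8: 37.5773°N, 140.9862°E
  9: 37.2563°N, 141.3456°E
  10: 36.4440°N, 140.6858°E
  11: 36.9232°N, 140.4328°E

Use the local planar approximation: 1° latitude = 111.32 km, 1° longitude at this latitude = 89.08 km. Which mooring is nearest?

1

Distances from 37.0091°N, 140.7627°E:
1: 11.4015 km
2: 90.8594 km
3: 60.4467 km
4: 58.2282 km
5: 73.5356 km
6: 72.8728 km
7: 21.5709 km
8: 66.3114 km
9: 58.7659 km
10: 63.2788 km
11: 30.9041 km
Minimum: 1 at 11.4015 km.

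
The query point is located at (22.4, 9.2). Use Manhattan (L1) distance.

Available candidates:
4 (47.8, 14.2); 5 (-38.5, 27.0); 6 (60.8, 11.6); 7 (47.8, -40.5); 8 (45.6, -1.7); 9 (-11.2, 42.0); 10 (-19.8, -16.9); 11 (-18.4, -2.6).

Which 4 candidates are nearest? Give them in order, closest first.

Distances from (22.4, 9.2):
4: 30.4
5: 78.7
6: 40.8
7: 75.1
8: 34.1
9: 66.4
10: 68.3
11: 52.6
Sorted: 4 (30.4) < 8 (34.1) < 6 (40.8) < 11 (52.6) < 9 (66.4) < 10 (68.3) < …

4, 8, 6, 11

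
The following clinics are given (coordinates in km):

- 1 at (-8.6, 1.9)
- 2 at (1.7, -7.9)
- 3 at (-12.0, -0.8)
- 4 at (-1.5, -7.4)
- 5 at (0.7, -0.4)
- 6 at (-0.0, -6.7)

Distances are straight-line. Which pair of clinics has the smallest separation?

4 and 6

Pairwise distances:
1–2: √((10.3)² + (-9.8)²) = √(106.090 + 96.040) = 14.2 km
1–3: √((-3.4)² + (-2.7)²) = √(11.560 + 7.290) = 4.3 km
1–4: √((7.1)² + (-9.3)²) = √(50.410 + 86.490) = 11.7 km
1–5: √((9.3)² + (-2.3)²) = √(86.490 + 5.290) = 9.6 km
1–6: √((8.6)² + (-8.6)²) = √(73.960 + 73.960) = 12.2 km
2–3: √((-13.7)² + (7.1)²) = √(187.690 + 50.410) = 15.4 km
2–4: √((-3.2)² + (0.5)²) = √(10.240 + 0.250) = 3.2 km
2–5: √((-1.0)² + (7.5)²) = √(1.000 + 56.250) = 7.6 km
2–6: √((-1.7)² + (1.2)²) = √(2.890 + 1.440) = 2.1 km
3–4: √((10.5)² + (-6.6)²) = √(110.250 + 43.560) = 12.4 km
3–5: √((12.7)² + (0.4)²) = √(161.290 + 0.160) = 12.7 km
3–6: √((12.0)² + (-5.9)²) = √(144.000 + 34.810) = 13.4 km
4–5: √((2.2)² + (7.0)²) = √(4.840 + 49.000) = 7.3 km
4–6: √((1.5)² + (0.7)²) = √(2.250 + 0.490) = 1.7 km
5–6: √((-0.7)² + (-6.3)²) = √(0.490 + 39.690) = 6.3 km
Closest pair: 4–6 at 1.7 km.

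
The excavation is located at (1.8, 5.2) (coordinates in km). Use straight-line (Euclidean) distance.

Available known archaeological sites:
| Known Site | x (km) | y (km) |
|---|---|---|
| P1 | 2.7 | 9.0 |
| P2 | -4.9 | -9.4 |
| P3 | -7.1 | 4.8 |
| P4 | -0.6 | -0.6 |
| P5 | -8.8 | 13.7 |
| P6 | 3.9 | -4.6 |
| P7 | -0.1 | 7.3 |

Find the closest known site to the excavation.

P7

Distances from (1.8, 5.2):
P1: √((0.9)² + (3.8)²) = √(0.810 + 14.440) = 3.9 km
P2: √((-6.7)² + (-14.6)²) = √(44.890 + 213.160) = 16.1 km
P3: √((-8.9)² + (-0.4)²) = √(79.210 + 0.160) = 8.9 km
P4: √((-2.4)² + (-5.8)²) = √(5.760 + 33.640) = 6.3 km
P5: √((-10.6)² + (8.5)²) = √(112.360 + 72.250) = 13.6 km
P6: √((2.1)² + (-9.8)²) = √(4.410 + 96.040) = 10.0 km
P7: √((-1.9)² + (2.1)²) = √(3.610 + 4.410) = 2.8 km
Minimum: P7 at 2.8 km.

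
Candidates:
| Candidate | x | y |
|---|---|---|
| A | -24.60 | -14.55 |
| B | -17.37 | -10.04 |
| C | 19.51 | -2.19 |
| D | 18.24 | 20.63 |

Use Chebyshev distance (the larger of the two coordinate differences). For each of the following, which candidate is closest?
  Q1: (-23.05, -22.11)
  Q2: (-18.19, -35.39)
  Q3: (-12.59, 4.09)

Q1→A; Q2→A; Q3→B

Q1 at (-23.05, -22.11):
  A: max(|-1.55|, |7.56|) = 7.56
  B: max(|5.68|, |12.07|) = 12.07
  C: max(|42.56|, |19.92|) = 42.56
  D: max(|41.29|, |42.74|) = 42.74
  → nearest: A (7.56)
Q2 at (-18.19, -35.39):
  A: max(|-6.41|, |20.84|) = 20.84
  B: max(|0.82|, |25.35|) = 25.35
  C: max(|37.70|, |33.20|) = 37.70
  D: max(|36.43|, |56.02|) = 56.02
  → nearest: A (20.84)
Q3 at (-12.59, 4.09):
  A: max(|-12.01|, |-18.64|) = 18.64
  B: max(|-4.78|, |-14.13|) = 14.13
  C: max(|32.10|, |-6.28|) = 32.10
  D: max(|30.83|, |16.54|) = 30.83
  → nearest: B (14.13)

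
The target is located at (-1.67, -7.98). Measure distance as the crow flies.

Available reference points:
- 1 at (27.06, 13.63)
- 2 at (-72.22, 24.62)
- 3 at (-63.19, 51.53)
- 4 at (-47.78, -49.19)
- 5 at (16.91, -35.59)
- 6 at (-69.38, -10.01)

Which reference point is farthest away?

Distances from (-1.67, -7.98):
1: √((28.73)² + (21.61)²) = √(825.4129 + 466.9921) = 35.95
2: √((-70.55)² + (32.60)²) = √(4977.3025 + 1062.7600) = 77.72
3: √((-61.52)² + (59.51)²) = √(3784.7104 + 3541.4401) = 85.59
4: √((-46.11)² + (-41.21)²) = √(2126.1321 + 1698.2641) = 61.84
5: √((18.58)² + (-27.61)²) = √(345.2164 + 762.3121) = 33.28
6: √((-67.71)² + (-2.03)²) = √(4584.6441 + 4.1209) = 67.74
Maximum: 3 at 85.59.

3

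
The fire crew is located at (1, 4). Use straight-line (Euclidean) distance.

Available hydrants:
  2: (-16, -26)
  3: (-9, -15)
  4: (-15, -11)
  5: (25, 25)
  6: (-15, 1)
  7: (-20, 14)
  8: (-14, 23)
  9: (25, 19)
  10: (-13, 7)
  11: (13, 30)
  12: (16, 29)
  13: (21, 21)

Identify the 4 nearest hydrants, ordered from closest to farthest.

10, 6, 3, 4

Distances from (1, 4):
2: √((-17)² + (-30)²) = √(289.000 + 900.000) = 34.5
3: √((-10)² + (-19)²) = √(100.000 + 361.000) = 21.5
4: √((-16)² + (-15)²) = √(256.000 + 225.000) = 21.9
5: √((24)² + (21)²) = √(576.000 + 441.000) = 31.9
6: √((-16)² + (-3)²) = √(256.000 + 9.000) = 16.3
7: √((-21)² + (10)²) = √(441.000 + 100.000) = 23.3
8: √((-15)² + (19)²) = √(225.000 + 361.000) = 24.2
9: √((24)² + (15)²) = √(576.000 + 225.000) = 28.3
10: √((-14)² + (3)²) = √(196.000 + 9.000) = 14.3
11: √((12)² + (26)²) = √(144.000 + 676.000) = 28.6
12: √((15)² + (25)²) = √(225.000 + 625.000) = 29.2
13: √((20)² + (17)²) = √(400.000 + 289.000) = 26.2
Sorted: 10 (14.3) < 6 (16.3) < 3 (21.5) < 4 (21.9) < 7 (23.3) < 8 (24.2) < …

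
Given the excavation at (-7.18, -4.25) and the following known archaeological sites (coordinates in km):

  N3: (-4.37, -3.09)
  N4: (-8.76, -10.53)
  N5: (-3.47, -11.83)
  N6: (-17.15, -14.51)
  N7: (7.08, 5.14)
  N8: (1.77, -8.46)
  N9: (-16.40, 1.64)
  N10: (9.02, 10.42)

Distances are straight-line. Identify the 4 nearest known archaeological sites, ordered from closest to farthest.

N3, N4, N5, N8

Distances from (-7.18, -4.25):
N3: √((2.81)² + (1.16)²) = √(7.8961 + 1.3456) = 3.04 km
N4: √((-1.58)² + (-6.28)²) = √(2.4964 + 39.4384) = 6.48 km
N5: √((3.71)² + (-7.58)²) = √(13.7641 + 57.4564) = 8.44 km
N6: √((-9.97)² + (-10.26)²) = √(99.4009 + 105.2676) = 14.31 km
N7: √((14.26)² + (9.39)²) = √(203.3476 + 88.1721) = 17.07 km
N8: √((8.95)² + (-4.21)²) = √(80.1025 + 17.7241) = 9.89 km
N9: √((-9.22)² + (5.89)²) = √(85.0084 + 34.6921) = 10.94 km
N10: √((16.20)² + (14.67)²) = √(262.4400 + 215.2089) = 21.86 km
Sorted: N3 (3.04 km) < N4 (6.48 km) < N5 (8.44 km) < N8 (9.89 km) < N9 (10.94 km) < N6 (14.31 km) < …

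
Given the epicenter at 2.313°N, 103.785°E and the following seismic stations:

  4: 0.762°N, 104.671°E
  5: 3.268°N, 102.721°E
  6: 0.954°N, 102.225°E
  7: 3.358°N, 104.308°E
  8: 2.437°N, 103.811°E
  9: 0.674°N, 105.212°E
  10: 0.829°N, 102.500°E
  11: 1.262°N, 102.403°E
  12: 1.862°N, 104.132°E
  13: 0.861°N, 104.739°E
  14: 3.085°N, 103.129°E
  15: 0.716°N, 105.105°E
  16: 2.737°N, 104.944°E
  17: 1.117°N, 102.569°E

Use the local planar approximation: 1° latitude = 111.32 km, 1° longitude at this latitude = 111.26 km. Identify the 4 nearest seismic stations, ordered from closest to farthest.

8, 12, 14, 7

Distances from 2.313°N, 103.785°E:
4: √((-1.551·111.32)² + (0.886·111.26)²) = √(29810.55015 + 9717.29875) = 198.816 km
5: √((0.955·111.32)² + (-1.064·111.26)²) = √(11301.94367 + 14013.97593) = 159.110 km
6: √((-1.359·111.32)² + (-1.560·111.26)²) = √(22886.81235 + 30125.01750) = 230.243 km
7: √((1.045·111.32)² + (0.523·111.26)²) = √(13532.52930 + 3385.95739) = 130.071 km
8: √((0.124·111.32)² + (0.026·111.26)²) = √(190.54158 + 8.36806) = 14.104 km
9: √((-1.639·111.32)² + (1.427·111.26)²) = √(33289.27236 + 25207.28417) = 241.861 km
10: √((-1.484·111.32)² + (-1.285·111.26)²) = √(27290.66995 + 20440.16355) = 218.474 km
11: √((-1.051·111.32)² + (-1.382·111.26)²) = √(13688.37289 + 23642.54353) = 193.212 km
12: √((-0.451·111.32)² + (0.347·111.26)²) = √(2520.57416 + 1490.51744) = 63.333 km
13: √((-1.452·111.32)² + (0.954·111.26)²) = √(26126.40339 + 11266.13266) = 193.371 km
14: √((0.772·111.32)² + (-0.656·111.26)²) = √(7385.51860 + 5327.03794) = 112.750 km
15: √((-1.597·111.32)² + (1.320·111.26)²) = √(31605.03151 + 21568.79951) = 230.595 km
16: √((0.424·111.32)² + (1.159·111.26)²) = √(2227.80979 + 16628.19019) = 137.317 km
17: √((-1.196·111.32)² + (-1.216·111.26)²) = √(17725.91876 + 18303.96856) = 189.815 km
Sorted: 8 (14.104 km) < 12 (63.333 km) < 14 (112.750 km) < 7 (130.071 km) < 16 (137.317 km) < 5 (159.110 km) < …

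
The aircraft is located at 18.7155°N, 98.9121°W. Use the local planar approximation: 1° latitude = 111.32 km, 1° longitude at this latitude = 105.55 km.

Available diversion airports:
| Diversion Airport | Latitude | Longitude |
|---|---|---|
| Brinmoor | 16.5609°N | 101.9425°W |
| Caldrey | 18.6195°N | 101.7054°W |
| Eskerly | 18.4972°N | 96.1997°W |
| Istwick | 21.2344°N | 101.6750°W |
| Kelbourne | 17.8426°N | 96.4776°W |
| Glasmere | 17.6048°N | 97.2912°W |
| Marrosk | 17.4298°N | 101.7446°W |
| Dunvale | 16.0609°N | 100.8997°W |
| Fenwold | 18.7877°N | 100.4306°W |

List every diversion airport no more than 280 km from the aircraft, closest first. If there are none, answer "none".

Distances from 18.7155°N, 98.9121°W:
Brinmoor: √((-2.1546·111.32)² + (-3.0304·105.55)²) = √(57528.057038 + 102309.600760) = 399.7970 km
Caldrey: √((-0.0960·111.32)² + (-2.7933·105.55)²) = √(114.205984 + 86926.388801) = 295.0264 km
Eskerly: √((-0.2183·111.32)² + (2.7124·105.55)²) = √(590.546183 + 81964.151370) = 287.3233 km
Istwick: √((2.5189·111.32)² + (-2.7629·105.55)²) = √(78626.374054 + 85044.612785) = 404.5627 km
Kelbourne: √((-0.8729·111.32)² + (2.4345·105.55)²) = √(9442.247551 + 66029.199634) = 274.7207 km
Glasmere: √((-1.1107·111.32)² + (1.6209·105.55)²) = √(15287.622112 + 29270.417685) = 211.0878 km
Marrosk: √((-1.2857·111.32)² + (-2.8325·105.55)²) = √(20484.514871 + 89383.285128) = 331.4631 km
Dunvale: √((-2.6546·111.32)² + (-1.9876·105.55)²) = √(87326.202653 + 44012.339206) = 362.4066 km
Fenwold: √((0.0722·111.32)² + (-1.5185·105.55)²) = √(64.598256 + 25688.933103) = 160.4791 km
Threshold 280 km: Fenwold (160.4791 km), Glasmere (211.0878 km), Kelbourne (274.7207 km) are within range.

Fenwold, Glasmere, Kelbourne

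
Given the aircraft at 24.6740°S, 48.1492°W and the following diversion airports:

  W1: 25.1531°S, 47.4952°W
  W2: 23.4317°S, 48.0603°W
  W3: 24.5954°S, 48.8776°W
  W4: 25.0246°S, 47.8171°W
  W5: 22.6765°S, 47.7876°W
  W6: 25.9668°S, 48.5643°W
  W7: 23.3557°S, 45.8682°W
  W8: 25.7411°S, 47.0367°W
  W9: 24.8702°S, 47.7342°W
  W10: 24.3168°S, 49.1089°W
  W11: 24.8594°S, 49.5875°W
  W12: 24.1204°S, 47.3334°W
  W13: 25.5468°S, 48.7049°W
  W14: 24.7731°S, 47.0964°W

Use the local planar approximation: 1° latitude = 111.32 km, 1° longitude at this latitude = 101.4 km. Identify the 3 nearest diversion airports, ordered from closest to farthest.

W9, W4, W3

Distances from 24.6740°S, 48.1492°W:
W1: 85.1012 km
W2: 138.5863 km
W3: 74.3762 km
W4: 51.5485 km
W5: 225.3645 km
W6: 149.9435 km
W7: 273.9218 km
W8: 163.8185 km
W9: 47.4114 km
W10: 105.1241 km
W11: 147.2967 km
W12: 103.1543 km
W13: 112.3173 km
W14: 107.3224 km
Sorted: W9 (47.4114 km) < W4 (51.5485 km) < W3 (74.3762 km) < W1 (85.1012 km) < W12 (103.1543 km) < …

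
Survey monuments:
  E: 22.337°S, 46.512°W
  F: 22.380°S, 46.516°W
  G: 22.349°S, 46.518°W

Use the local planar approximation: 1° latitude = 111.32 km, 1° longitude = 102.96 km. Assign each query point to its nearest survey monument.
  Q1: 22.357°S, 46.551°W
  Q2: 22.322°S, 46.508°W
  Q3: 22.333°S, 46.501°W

Q1 at 22.357°S, 46.551°W:
  E: √((0.020·111.32)² + (0.039·102.96)²) = √(4.95686 + 16.12376) = 4.591 km
  F: √((-0.023·111.32)² + (0.035·102.96)²) = √(6.55544 + 12.98593) = 4.421 km
  G: √((0.008·111.32)² + (0.033·102.96)²) = √(0.79310 + 11.54423) = 3.512 km
  → nearest: G (3.512 km)
Q2 at 22.322°S, 46.508°W:
  E: √((-0.015·111.32)² + (-0.004·102.96)²) = √(2.78823 + 0.16961) = 1.720 km
  F: √((-0.058·111.32)² + (-0.008·102.96)²) = √(41.68717 + 0.67845) = 6.509 km
  G: √((-0.027·111.32)² + (-0.010·102.96)²) = √(9.03387 + 1.06008) = 3.177 km
  → nearest: E (1.720 km)
Q3 at 22.333°S, 46.501°W:
  E: √((-0.004·111.32)² + (-0.011·102.96)²) = √(0.19827 + 1.28269) = 1.217 km
  F: √((-0.047·111.32)² + (-0.015·102.96)²) = √(27.37424 + 2.38517) = 5.455 km
  G: √((-0.016·111.32)² + (-0.017·102.96)²) = √(3.17239 + 3.06362) = 2.497 km
  → nearest: E (1.217 km)

Q1→G; Q2→E; Q3→E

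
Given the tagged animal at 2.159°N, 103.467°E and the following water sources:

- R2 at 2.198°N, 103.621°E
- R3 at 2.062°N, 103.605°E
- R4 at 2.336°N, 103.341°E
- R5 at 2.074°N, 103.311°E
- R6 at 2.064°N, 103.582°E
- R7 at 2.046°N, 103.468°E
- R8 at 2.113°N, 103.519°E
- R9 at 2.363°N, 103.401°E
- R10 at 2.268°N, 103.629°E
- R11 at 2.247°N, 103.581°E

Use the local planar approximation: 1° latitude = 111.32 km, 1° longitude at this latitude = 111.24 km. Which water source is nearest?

Distances from 2.159°N, 103.467°E:
R2: 17.673 km
R3: 18.768 km
R4: 24.180 km
R5: 19.766 km
R6: 16.598 km
R7: 12.580 km
R8: 7.725 km
R9: 23.867 km
R10: 21.725 km
R11: 16.024 km
Minimum: R8 at 7.725 km.

R8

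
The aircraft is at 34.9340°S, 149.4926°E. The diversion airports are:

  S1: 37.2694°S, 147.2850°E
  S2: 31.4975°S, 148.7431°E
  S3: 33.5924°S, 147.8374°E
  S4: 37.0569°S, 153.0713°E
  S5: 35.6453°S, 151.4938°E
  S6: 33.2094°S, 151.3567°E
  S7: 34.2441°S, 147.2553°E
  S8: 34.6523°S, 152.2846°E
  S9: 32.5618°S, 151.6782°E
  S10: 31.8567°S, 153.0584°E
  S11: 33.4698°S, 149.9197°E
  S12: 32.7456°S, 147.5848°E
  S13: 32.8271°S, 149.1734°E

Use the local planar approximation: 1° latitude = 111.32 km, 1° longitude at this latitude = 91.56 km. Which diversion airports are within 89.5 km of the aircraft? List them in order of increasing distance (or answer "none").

none

Distances from 34.9340°S, 149.4926°E:
S1: 329.3077 km
S2: 388.6575 km
S3: 212.7720 km
S4: 403.9958 km
S5: 199.6070 km
S6: 256.8811 km
S7: 218.7706 km
S8: 257.5517 km
S9: 331.3309 km
S10: 473.2262 km
S11: 167.6201 km
S12: 299.7659 km
S13: 236.3540 km
Threshold 89.5 km: none within range.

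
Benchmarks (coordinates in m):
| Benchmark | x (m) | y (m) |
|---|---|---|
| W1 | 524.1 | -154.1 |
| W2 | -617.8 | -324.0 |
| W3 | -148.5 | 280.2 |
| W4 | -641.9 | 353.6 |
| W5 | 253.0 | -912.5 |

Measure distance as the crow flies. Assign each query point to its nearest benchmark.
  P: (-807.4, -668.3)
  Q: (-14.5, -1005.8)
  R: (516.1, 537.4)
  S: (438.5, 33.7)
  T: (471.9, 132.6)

P→W2; Q→W5; R→W1; S→W1; T→W1

P at (-807.4, -668.3):
  W1: √((1331.5)² + (514.2)²) = √(1772892.250 + 264401.640) = 1427.3 m
  W2: √((189.6)² + (344.3)²) = √(35948.160 + 118542.490) = 393.1 m
  W3: √((658.9)² + (948.5)²) = √(434149.210 + 899652.250) = 1154.9 m
  W4: √((165.5)² + (1021.9)²) = √(27390.250 + 1044279.610) = 1035.2 m
  W5: √((1060.4)² + (-244.2)²) = √(1124448.160 + 59633.640) = 1088.2 m
  → nearest: W2 (393.1 m)
Q at (-14.5, -1005.8):
  W1: √((538.6)² + (851.7)²) = √(290089.960 + 725392.890) = 1007.7 m
  W2: √((-603.3)² + (681.8)²) = √(363970.890 + 464851.240) = 910.4 m
  W3: √((-134.0)² + (1286.0)²) = √(17956.000 + 1653796.000) = 1293.0 m
  W4: √((-627.4)² + (1359.4)²) = √(393630.760 + 1847968.360) = 1497.2 m
  W5: √((267.5)² + (93.3)²) = √(71556.250 + 8704.890) = 283.3 m
  → nearest: W5 (283.3 m)
R at (516.1, 537.4):
  W1: √((8.0)² + (-691.5)²) = √(64.000 + 478172.250) = 691.5 m
  W2: √((-1133.9)² + (-861.4)²) = √(1285729.210 + 742009.960) = 1424.0 m
  W3: √((-664.6)² + (-257.2)²) = √(441693.160 + 66151.840) = 712.6 m
  W4: √((-1158.0)² + (-183.8)²) = √(1340964.000 + 33782.440) = 1172.5 m
  W5: √((-263.1)² + (-1449.9)²) = √(69221.610 + 2102210.010) = 1473.6 m
  → nearest: W1 (691.5 m)
S at (438.5, 33.7):
  W1: √((85.6)² + (-187.8)²) = √(7327.360 + 35268.840) = 206.4 m
  W2: √((-1056.3)² + (-357.7)²) = √(1115769.690 + 127949.290) = 1115.2 m
  W3: √((-587.0)² + (246.5)²) = √(344569.000 + 60762.250) = 636.7 m
  W4: √((-1080.4)² + (319.9)²) = √(1167264.160 + 102336.010) = 1126.8 m
  W5: √((-185.5)² + (-946.2)²) = √(34410.250 + 895294.440) = 964.2 m
  → nearest: W1 (206.4 m)
T at (471.9, 132.6):
  W1: √((52.2)² + (-286.7)²) = √(2724.840 + 82196.890) = 291.4 m
  W2: √((-1089.7)² + (-456.6)²) = √(1187446.090 + 208483.560) = 1181.5 m
  W3: √((-620.4)² + (147.6)²) = √(384896.160 + 21785.760) = 637.7 m
  W4: √((-1113.8)² + (221.0)²) = √(1240550.440 + 48841.000) = 1135.5 m
  W5: √((-218.9)² + (-1045.1)²) = √(47917.210 + 1092234.010) = 1067.8 m
  → nearest: W1 (291.4 m)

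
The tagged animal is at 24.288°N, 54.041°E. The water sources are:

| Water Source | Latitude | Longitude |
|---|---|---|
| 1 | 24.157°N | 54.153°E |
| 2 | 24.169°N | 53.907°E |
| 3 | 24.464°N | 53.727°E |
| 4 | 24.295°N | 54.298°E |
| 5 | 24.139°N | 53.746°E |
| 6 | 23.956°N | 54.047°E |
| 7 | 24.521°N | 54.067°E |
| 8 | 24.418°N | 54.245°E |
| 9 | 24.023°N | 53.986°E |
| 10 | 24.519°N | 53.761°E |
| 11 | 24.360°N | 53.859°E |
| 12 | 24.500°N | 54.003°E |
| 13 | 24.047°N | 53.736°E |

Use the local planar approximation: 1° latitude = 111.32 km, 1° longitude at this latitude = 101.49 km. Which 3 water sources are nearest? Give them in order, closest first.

Distances from 24.288°N, 54.041°E:
1: 18.490 km
2: 18.985 km
3: 37.409 km
4: 26.095 km
5: 34.227 km
6: 36.963 km
7: 26.071 km
8: 25.260 km
9: 30.023 km
10: 38.325 km
11: 20.135 km
12: 23.913 km
13: 40.962 km
Sorted: 1 (18.490 km) < 2 (18.985 km) < 11 (20.135 km) < 12 (23.913 km) < 8 (25.260 km) < …

1, 2, 11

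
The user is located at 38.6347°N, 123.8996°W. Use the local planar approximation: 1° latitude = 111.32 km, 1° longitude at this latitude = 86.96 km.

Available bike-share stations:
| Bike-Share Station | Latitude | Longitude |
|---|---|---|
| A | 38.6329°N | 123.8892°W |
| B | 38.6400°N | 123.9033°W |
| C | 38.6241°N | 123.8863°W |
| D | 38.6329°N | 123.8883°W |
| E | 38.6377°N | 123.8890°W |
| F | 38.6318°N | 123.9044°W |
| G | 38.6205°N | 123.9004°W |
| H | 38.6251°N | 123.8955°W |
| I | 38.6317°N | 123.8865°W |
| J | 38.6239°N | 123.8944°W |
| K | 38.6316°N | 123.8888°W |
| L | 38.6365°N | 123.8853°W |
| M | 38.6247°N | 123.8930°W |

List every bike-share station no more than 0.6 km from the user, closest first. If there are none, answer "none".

F

Distances from 38.6347°N, 123.8996°W:
A: 0.9263 km
B: 0.6720 km
C: 1.6523 km
D: 1.0029 km
E: 0.9804 km
F: 0.5277 km
G: 1.5823 km
H: 1.1266 km
I: 1.1871 km
J: 1.2845 km
K: 1.0006 km
L: 1.2596 km
M: 1.2524 km
Threshold 0.6 km: F (0.5277 km) is within range.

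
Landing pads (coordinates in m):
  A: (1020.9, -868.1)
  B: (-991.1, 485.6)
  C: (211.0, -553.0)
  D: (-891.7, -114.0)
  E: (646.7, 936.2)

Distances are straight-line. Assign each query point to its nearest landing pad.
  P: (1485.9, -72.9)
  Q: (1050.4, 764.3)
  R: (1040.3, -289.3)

P at (1485.9, -72.9):
  A: 921.2 m
  B: 2539.2 m
  C: 1362.3 m
  D: 2378.0 m
  E: 1312.5 m
  → nearest: A (921.2 m)
Q at (1050.4, 764.3):
  A: 1632.7 m
  B: 2060.4 m
  C: 1562.0 m
  D: 2131.5 m
  E: 438.8 m
  → nearest: E (438.8 m)
R at (1040.3, -289.3):
  A: 579.1 m
  B: 2174.2 m
  C: 870.2 m
  D: 1939.9 m
  E: 1287.2 m
  → nearest: A (579.1 m)

P→A; Q→E; R→A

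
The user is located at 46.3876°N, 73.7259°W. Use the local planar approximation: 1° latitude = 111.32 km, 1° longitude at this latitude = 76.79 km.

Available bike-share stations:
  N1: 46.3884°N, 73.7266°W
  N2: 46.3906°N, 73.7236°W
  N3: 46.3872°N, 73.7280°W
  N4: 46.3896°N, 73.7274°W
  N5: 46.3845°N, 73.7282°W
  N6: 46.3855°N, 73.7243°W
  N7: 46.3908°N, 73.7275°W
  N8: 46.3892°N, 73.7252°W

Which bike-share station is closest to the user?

N1

Distances from 46.3876°N, 73.7259°W:
N1: √((0.0008·111.32)² + (-0.0007·76.79)²) = √(0.007931 + 0.002889) = 0.1040 km
N2: √((0.0030·111.32)² + (0.0023·76.79)²) = √(0.111529 + 0.031194) = 0.3778 km
N3: √((-0.0004·111.32)² + (-0.0021·76.79)²) = √(0.001983 + 0.026004) = 0.1673 km
N4: √((0.0020·111.32)² + (-0.0015·76.79)²) = √(0.049569 + 0.013268) = 0.2507 km
N5: √((-0.0031·111.32)² + (-0.0023·76.79)²) = √(0.119088 + 0.031194) = 0.3877 km
N6: √((-0.0021·111.32)² + (0.0016·76.79)²) = √(0.054649 + 0.015096) = 0.2641 km
N7: √((0.0032·111.32)² + (-0.0016·76.79)²) = √(0.126896 + 0.015096) = 0.3768 km
N8: √((0.0016·111.32)² + (0.0007·76.79)²) = √(0.031724 + 0.002889) = 0.1860 km
Minimum: N1 at 0.1040 km.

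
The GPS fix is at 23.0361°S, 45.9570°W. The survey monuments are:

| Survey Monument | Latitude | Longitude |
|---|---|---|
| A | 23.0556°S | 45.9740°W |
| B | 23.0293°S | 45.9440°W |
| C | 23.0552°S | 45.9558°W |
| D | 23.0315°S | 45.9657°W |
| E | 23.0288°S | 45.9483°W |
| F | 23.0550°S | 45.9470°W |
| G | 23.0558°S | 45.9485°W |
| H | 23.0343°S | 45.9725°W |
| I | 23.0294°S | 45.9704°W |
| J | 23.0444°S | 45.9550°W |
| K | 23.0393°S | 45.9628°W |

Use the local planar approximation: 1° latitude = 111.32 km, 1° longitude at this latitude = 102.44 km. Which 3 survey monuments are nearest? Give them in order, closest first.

Distances from 23.0361°S, 45.9570°W:
A: √((-0.0195·111.32)² + (-0.0170·102.44)²) = √(4.712112 + 3.032753) = 2.7830 km
B: √((0.0068·111.32)² + (0.0130·102.44)²) = √(0.573013 + 1.773478) = 1.5318 km
C: √((-0.0191·111.32)² + (0.0012·102.44)²) = √(4.520777 + 0.015111) = 2.1298 km
D: √((0.0046·111.32)² + (-0.0087·102.44)²) = √(0.262218 + 0.794287) = 1.0279 km
E: √((0.0073·111.32)² + (0.0087·102.44)²) = √(0.660377 + 0.794287) = 1.2061 km
F: √((-0.0189·111.32)² + (0.0100·102.44)²) = √(4.426597 + 1.049395) = 2.3401 km
G: √((-0.0197·111.32)² + (0.0085·102.44)²) = √(4.809267 + 0.758188) = 2.3595 km
H: √((0.0018·111.32)² + (-0.0155·102.44)²) = √(0.040151 + 2.521172) = 1.6004 km
I: √((0.0067·111.32)² + (-0.0134·102.44)²) = √(0.556283 + 1.884294) = 1.5622 km
J: √((-0.0083·111.32)² + (0.0020·102.44)²) = √(0.853695 + 0.041976) = 0.9464 km
K: √((-0.0032·111.32)² + (-0.0058·102.44)²) = √(0.126896 + 0.353017) = 0.6928 km
Sorted: K (0.6928 km) < J (0.9464 km) < D (1.0279 km) < E (1.2061 km) < B (1.5318 km) < …

K, J, D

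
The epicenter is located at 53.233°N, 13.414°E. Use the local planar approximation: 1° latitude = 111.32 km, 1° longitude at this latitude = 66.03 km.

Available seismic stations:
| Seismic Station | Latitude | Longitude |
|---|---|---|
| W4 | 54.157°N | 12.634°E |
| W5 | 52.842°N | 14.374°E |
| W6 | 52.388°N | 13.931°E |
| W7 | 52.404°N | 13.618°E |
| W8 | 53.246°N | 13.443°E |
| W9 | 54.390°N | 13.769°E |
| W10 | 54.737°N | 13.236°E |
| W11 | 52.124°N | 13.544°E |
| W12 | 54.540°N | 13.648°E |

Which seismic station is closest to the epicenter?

Distances from 53.233°N, 13.414°E:
W4: √((0.924·111.32)² + (-0.780·66.03)²) = √(10580.11377 + 2652.60021) = 115.034 km
W5: √((-0.391·111.32)² + (0.960·66.03)²) = √(1894.52312 + 4018.13997) = 76.894 km
W6: √((-0.845·111.32)² + (0.517·66.03)²) = √(8848.29948 + 1165.36959) = 100.068 km
W7: √((-0.829·111.32)² + (0.204·66.03)²) = √(8516.38834 + 181.44413) = 93.262 km
W8: √((0.013·111.32)² + (0.029·66.03)²) = √(2.09427 + 3.66673) = 2.400 km
W9: √((1.157·111.32)² + (0.355·66.03)²) = √(16588.72903 + 549.46407) = 130.913 km
W10: √((1.504·111.32)² + (-0.178·66.03)²) = √(28031.22438 + 138.14100) = 167.837 km
W11: √((-1.109·111.32)² + (0.130·66.03)²) = √(15240.86049 + 73.68334) = 123.752 km
W12: √((1.307·111.32)² + (0.234·66.03)²) = √(21168.86486 + 238.73402) = 146.313 km
Minimum: W8 at 2.400 km.

W8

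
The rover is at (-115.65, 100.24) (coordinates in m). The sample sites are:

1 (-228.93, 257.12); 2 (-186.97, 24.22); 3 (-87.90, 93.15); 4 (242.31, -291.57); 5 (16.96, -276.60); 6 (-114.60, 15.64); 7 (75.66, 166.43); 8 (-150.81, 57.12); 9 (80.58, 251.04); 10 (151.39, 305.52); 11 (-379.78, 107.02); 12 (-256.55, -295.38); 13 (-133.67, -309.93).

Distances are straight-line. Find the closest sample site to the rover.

Distances from (-115.65, 100.24):
1: 193.50 m
2: 104.24 m
3: 28.64 m
4: 530.71 m
5: 399.49 m
6: 84.61 m
7: 202.44 m
8: 55.64 m
9: 247.48 m
10: 336.82 m
11: 264.22 m
12: 419.96 m
13: 410.57 m
Minimum: 3 at 28.64 m.

3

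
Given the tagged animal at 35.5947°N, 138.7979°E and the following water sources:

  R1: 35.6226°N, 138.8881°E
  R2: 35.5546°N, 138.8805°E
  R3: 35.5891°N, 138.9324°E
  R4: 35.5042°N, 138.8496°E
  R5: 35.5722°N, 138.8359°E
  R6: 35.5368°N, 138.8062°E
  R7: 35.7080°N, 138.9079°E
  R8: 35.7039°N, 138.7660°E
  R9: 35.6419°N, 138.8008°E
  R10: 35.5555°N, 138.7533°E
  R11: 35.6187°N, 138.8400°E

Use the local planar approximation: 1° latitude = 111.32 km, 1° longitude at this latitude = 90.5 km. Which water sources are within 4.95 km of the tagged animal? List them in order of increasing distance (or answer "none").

Distances from 35.5947°N, 138.7979°E:
R1: √((0.0279·111.32)² + (0.0902·90.5)²) = √(9.646168 + 66.636202) = 8.7340 km
R2: √((-0.0401·111.32)² + (0.0826·90.5)²) = √(19.926689 + 55.880110) = 8.7067 km
R3: √((-0.0056·111.32)² + (0.1345·90.5)²) = √(0.388618 + 148.163670) = 12.1882 km
R4: √((-0.0905·111.32)² + (0.0517·90.5)²) = √(101.494744 + 21.891637) = 11.1079 km
R5: √((-0.0225·111.32)² + (0.0380·90.5)²) = √(6.273522 + 11.826721) = 4.2544 km
R6: √((-0.0579·111.32)² + (0.0083·90.5)²) = √(41.543542 + 0.564226) = 6.4890 km
R7: √((0.1133·111.32)² + (0.1100·90.5)²) = √(159.076569 + 99.102025) = 16.0679 km
R8: √((0.1092·111.32)² + (-0.0319·90.5)²) = √(147.771837 + 8.334480) = 12.4943 km
R9: √((0.0472·111.32)² + (0.0029·90.5)²) = √(27.607711 + 0.068880) = 5.2609 km
R10: √((-0.0392·111.32)² + (-0.0446·90.5)²) = √(19.042262 + 16.291718) = 5.9442 km
R11: √((0.0240·111.32)² + (0.0421·90.5)²) = √(7.137874 + 14.516481) = 4.6534 km
Threshold 4.95 km: R5 (4.2544 km), R11 (4.6534 km) are within range.

R5, R11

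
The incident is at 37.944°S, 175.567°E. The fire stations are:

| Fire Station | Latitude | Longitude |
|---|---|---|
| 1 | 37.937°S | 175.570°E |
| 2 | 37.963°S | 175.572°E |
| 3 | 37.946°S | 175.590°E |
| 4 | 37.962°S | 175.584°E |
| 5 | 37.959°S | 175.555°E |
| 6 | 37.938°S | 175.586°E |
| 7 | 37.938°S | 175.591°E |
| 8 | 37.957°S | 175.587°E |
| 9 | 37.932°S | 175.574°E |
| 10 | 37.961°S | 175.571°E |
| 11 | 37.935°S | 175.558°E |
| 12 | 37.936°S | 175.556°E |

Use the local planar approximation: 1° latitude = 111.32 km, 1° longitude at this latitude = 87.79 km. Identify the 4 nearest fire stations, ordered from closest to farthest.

1, 11, 12, 9

Distances from 37.944°S, 175.567°E:
1: 0.823 km
2: 2.160 km
3: 2.031 km
4: 2.498 km
5: 1.974 km
6: 1.797 km
7: 2.210 km
8: 2.275 km
9: 1.470 km
10: 1.925 km
11: 1.276 km
12: 1.314 km
Sorted: 1 (0.823 km) < 11 (1.276 km) < 12 (1.314 km) < 9 (1.470 km) < 6 (1.797 km) < 10 (1.925 km) < …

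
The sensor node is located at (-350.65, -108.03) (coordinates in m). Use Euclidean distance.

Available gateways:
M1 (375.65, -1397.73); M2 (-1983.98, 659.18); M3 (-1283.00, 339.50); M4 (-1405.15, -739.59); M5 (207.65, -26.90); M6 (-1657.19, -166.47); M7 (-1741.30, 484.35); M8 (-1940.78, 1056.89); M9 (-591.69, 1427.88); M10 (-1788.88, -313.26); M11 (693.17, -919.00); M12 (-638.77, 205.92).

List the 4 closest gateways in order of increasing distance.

Distances from (-350.65, -108.03):
M1: √((726.30)² + (-1289.70)²) = √(527511.6900 + 1663326.0900) = 1480.15 m
M2: √((-1633.33)² + (767.21)²) = √(2667766.8889 + 588611.1841) = 1804.54 m
M3: √((-932.35)² + (447.53)²) = √(869276.5225 + 200283.1009) = 1034.20 m
M4: √((-1054.50)² + (-631.56)²) = √(1111970.2500 + 398868.0336) = 1229.16 m
M5: √((558.30)² + (81.13)²) = √(311698.8900 + 6582.0769) = 564.16 m
M6: √((-1306.54)² + (-58.44)²) = √(1707046.7716 + 3415.2336) = 1307.85 m
M7: √((-1390.65)² + (592.38)²) = √(1933907.4225 + 350914.0644) = 1511.56 m
M8: √((-1590.13)² + (1164.92)²) = √(2528513.4169 + 1357038.6064) = 1971.18 m
M9: √((-241.04)² + (1535.91)²) = √(58100.2816 + 2359019.5281) = 1554.71 m
M10: √((-1438.23)² + (-205.23)²) = √(2068505.5329 + 42119.3529) = 1452.80 m
M11: √((1043.82)² + (-810.97)²) = √(1089560.1924 + 657672.3409) = 1321.83 m
M12: √((-288.12)² + (313.95)²) = √(83013.1344 + 98564.6025) = 426.12 m
Sorted: M12 (426.12 m) < M5 (564.16 m) < M3 (1034.20 m) < M4 (1229.16 m) < M6 (1307.85 m) < M11 (1321.83 m) < …

M12, M5, M3, M4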